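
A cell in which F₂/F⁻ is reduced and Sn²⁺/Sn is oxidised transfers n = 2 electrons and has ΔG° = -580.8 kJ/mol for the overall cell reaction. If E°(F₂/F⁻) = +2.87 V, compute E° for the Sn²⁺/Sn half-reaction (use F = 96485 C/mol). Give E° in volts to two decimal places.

E°cell = −ΔG°/(nF) = −(-580.8×10³)/((2)(96485)) = +3.010 V.
Since F₂/F⁻ is the cathode and Sn²⁺/Sn the anode, E°cell = E°(F₂/F⁻) − E°(Sn²⁺/Sn).
So E°(Sn²⁺/Sn) = E°(F₂/F⁻) − E°cell = (+2.87) − (+3.010) = -0.14 V.

-0.14 V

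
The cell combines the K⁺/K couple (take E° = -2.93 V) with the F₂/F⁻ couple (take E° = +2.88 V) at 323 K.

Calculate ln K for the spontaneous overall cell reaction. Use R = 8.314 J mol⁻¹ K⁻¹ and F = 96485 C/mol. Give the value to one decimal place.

417.5

Cathode: F₂/F⁻; anode: K⁺/K. E°cell = (+2.88) − (-2.93) = +5.81 V, with n = 2.
ΔG° = −nFE° = −RT ln K, so ln K = nFE°/(RT) = (2)(96485)(+5.81) / ((8.314)(323)) = 417.497.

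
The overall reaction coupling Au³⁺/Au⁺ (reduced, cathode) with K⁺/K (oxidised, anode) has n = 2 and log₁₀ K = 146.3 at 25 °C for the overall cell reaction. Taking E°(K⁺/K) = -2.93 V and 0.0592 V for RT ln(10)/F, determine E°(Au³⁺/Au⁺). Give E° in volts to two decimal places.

+1.40 V

E°cell = (0.0592/n)·log K = (0.0592/2)(146.3) = +4.330 V.
Since Au³⁺/Au⁺ is the cathode and K⁺/K the anode, E°cell = E°(Au³⁺/Au⁺) − E°(K⁺/K).
So E°(Au³⁺/Au⁺) = E°cell + E°(K⁺/K) = +4.330 + (-2.93) = +1.40 V.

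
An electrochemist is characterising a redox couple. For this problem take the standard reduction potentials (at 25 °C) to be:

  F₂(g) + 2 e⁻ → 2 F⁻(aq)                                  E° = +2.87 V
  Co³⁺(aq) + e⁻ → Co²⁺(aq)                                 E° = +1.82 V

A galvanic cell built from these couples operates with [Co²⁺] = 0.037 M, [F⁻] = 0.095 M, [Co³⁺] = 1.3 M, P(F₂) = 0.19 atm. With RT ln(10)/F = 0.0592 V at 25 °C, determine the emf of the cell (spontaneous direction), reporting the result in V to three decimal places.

+0.998 V

F₂/F⁻ is the cathode (higher E°), Co³⁺/Co²⁺ the anode: E°cell = +2.87 − (+1.82) = +1.05 V, n = 2.
Overall: F₂(g) + 2 Co²⁺(aq) → 2 F⁻(aq) + 2 Co³⁺(aq)
Q = [F⁻]^2·[Co³⁺]^2 / (P(F₂)·[Co²⁺]^2); log Q = 1.768.
E = E° − (0.0592/n) log Q = +1.05 − (0.0592/2)(1.768) = +0.998 V.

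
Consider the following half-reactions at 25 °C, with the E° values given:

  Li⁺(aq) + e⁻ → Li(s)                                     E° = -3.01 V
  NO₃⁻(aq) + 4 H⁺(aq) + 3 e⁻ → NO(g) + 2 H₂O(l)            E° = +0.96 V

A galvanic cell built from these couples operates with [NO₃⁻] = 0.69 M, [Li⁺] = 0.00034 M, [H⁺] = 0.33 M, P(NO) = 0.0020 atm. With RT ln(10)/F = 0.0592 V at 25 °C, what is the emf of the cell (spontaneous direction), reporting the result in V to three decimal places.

NO₃⁻/NO is the cathode (higher E°), Li⁺/Li the anode: E°cell = +0.96 − (-3.01) = +3.97 V, n = 3.
Overall: NO₃⁻(aq) + 4 H⁺(aq) + 3 Li(s) → NO(g) + 2 H₂O(l) + 3 Li⁺(aq)
Q = P(NO)·[Li⁺]^3 / ([NO₃⁻]·[H⁺]^4); log Q = -11.017.
E = E° − (0.0592/n) log Q = +3.97 − (0.0592/3)(-11.017) = +4.187 V.

+4.187 V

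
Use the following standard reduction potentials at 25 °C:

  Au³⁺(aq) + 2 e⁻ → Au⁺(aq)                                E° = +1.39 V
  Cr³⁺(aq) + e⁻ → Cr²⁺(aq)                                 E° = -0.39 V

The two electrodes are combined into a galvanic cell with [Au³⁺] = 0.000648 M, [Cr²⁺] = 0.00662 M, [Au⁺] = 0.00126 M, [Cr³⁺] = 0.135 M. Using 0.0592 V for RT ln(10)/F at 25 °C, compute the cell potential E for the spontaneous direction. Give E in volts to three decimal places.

+1.694 V

Au³⁺/Au⁺ is the cathode (higher E°), Cr³⁺/Cr²⁺ the anode: E°cell = +1.39 − (-0.39) = +1.78 V, n = 2.
Overall: Au³⁺(aq) + 2 Cr²⁺(aq) → Au⁺(aq) + 2 Cr³⁺(aq)
Q = [Au⁺]·[Cr³⁺]^2 / ([Au³⁺]·[Cr²⁺]^2); log Q = 2.908.
E = E° − (0.0592/n) log Q = +1.78 − (0.0592/2)(2.908) = +1.694 V.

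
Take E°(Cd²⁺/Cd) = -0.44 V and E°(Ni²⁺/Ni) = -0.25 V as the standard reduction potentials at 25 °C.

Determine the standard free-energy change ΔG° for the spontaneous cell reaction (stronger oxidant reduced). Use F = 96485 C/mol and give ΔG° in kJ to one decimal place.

Ni²⁺/Ni (E° = -0.25 V) is the cathode; Cd²⁺/Cd (E° = -0.44 V) is the anode, so E°cell = +0.19 V.
Balancing electrons gives n = 2 (lcm of 2 and 2).
ΔG° = −nFE° = −(2)(96485)(+0.19) = -36,664 J = -36.7 kJ.

-36.7 kJ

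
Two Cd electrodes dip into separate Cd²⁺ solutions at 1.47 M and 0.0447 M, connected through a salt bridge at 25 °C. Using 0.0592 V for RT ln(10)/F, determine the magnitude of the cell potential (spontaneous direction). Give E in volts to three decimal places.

For a concentration cell E°cell = 0. The 1.47 M side is the cathode (reduction is favoured where [Cd²⁺] is higher).
With n = 2, E = −(0.0592/2) log([Cd²⁺]ₐₙ/[Cd²⁺]꜀ₐₜ) = −(0.0592/2) log(0.0447/1.47) = −(0.0592/2)(-1.517) = +0.045 V.

+0.045 V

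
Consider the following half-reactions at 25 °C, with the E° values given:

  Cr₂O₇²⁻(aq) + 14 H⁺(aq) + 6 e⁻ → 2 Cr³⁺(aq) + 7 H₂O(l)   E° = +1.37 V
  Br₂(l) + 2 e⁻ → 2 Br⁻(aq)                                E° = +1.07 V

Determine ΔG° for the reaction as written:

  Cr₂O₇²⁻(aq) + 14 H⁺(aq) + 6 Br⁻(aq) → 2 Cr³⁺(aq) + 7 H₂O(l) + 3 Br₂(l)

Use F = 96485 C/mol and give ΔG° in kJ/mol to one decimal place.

-173.7 kJ/mol

As written, Cr₂O₇²⁻/Cr³⁺ is reduced (cathode) and Br₂/Br⁻ is oxidised (anode), so E°cell = (+1.37) − (+1.07) = +0.30 V.
Balancing electrons gives n = 6.
ΔG° = −nFE° = −(6)(96485)(+0.30) = -173,673 J = -173.7 kJ/mol.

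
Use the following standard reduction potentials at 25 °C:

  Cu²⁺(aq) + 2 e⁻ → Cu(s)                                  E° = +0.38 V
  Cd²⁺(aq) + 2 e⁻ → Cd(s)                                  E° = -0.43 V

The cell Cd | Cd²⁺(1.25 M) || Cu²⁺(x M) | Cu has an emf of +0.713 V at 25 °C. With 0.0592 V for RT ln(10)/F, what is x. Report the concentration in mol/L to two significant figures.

Cu²⁺/Cu is the cathode, Cd²⁺/Cd the anode: E°cell = +0.81 V, n = 2.
Overall reaction: Cu²⁺(aq) + Cd(s) → Cu(s) + Cd²⁺(aq); Q = [Cd²⁺]^1/[Cu²⁺]^1.
From E = E° − (0.0592/n) log Q: log Q = (E° − E)·n/0.0592 = (+0.81 − (+0.713))·2/0.0592 = 3.2770.
So 1·log[Cu²⁺] = 1·log(1.25) − log Q = 0.0969 − (3.2770) = -3.1801; [Cu²⁺] = 10^(-3.1801) ≈ 0.00066 M.

0.00066 M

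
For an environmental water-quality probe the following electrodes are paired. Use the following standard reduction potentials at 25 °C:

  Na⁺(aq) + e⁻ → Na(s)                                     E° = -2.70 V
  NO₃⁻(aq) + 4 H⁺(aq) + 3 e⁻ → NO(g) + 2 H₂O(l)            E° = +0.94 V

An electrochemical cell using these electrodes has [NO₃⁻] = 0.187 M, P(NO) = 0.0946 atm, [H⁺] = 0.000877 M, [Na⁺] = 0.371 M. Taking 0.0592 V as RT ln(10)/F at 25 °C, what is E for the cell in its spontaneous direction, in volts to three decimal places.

NO₃⁻/NO is the cathode (higher E°), Na⁺/Na the anode: E°cell = +0.94 − (-2.70) = +3.64 V, n = 3.
Overall: NO₃⁻(aq) + 4 H⁺(aq) + 3 Na(s) → NO(g) + 2 H₂O(l) + 3 Na⁺(aq)
Q = P(NO)·[Na⁺]^3 / ([NO₃⁻]·[H⁺]^4); log Q = 10.640.
E = E° − (0.0592/n) log Q = +3.64 − (0.0592/3)(10.640) = +3.430 V.

+3.430 V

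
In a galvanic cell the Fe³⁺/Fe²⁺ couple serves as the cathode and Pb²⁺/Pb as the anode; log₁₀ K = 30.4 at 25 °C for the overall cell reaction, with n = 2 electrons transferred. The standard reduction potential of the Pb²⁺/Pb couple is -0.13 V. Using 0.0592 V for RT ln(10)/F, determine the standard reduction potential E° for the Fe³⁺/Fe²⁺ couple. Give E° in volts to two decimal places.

+0.77 V

E°cell = (0.0592/n)·log K = (0.0592/2)(30.4) = +0.900 V.
Since Fe³⁺/Fe²⁺ is the cathode and Pb²⁺/Pb the anode, E°cell = E°(Fe³⁺/Fe²⁺) − E°(Pb²⁺/Pb).
So E°(Fe³⁺/Fe²⁺) = E°cell + E°(Pb²⁺/Pb) = +0.900 + (-0.13) = +0.77 V.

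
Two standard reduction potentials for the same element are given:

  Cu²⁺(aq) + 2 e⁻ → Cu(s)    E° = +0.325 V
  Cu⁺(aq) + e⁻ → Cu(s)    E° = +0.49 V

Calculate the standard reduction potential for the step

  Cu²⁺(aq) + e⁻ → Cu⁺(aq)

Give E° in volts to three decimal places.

+0.160 V

Sequential free energies add, so n₃E°₃ = n₁E°₁ + n₂E°₂.
With n₃ = 2, and the known step contributing 1×(+0.49) V, the unknown satisfies 1·E° = 2×(+0.325) − 1×(+0.49) = +0.160.
E° = +0.160 / 1 = +0.160 V.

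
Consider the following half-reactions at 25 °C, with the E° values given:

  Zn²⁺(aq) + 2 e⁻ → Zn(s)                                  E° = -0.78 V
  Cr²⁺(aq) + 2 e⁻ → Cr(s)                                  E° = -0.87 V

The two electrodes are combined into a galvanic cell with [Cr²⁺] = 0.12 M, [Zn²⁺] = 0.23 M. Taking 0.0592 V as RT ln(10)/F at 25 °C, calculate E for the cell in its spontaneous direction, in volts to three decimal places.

+0.098 V

Zn²⁺/Zn is the cathode (higher E°), Cr²⁺/Cr the anode: E°cell = -0.78 − (-0.87) = +0.09 V, n = 2.
Overall: Zn²⁺(aq) + Cr(s) → Zn(s) + Cr²⁺(aq)
Q = [Cr²⁺] / ([Zn²⁺]); log Q = -0.283.
E = E° − (0.0592/n) log Q = +0.09 − (0.0592/2)(-0.283) = +0.098 V.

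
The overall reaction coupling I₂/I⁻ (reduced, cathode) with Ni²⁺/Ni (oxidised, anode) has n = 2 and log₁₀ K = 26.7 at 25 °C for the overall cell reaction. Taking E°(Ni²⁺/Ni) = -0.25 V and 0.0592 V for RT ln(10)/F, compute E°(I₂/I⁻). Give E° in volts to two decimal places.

+0.54 V

E°cell = (0.0592/n)·log K = (0.0592/2)(26.7) = +0.790 V.
Since I₂/I⁻ is the cathode and Ni²⁺/Ni the anode, E°cell = E°(I₂/I⁻) − E°(Ni²⁺/Ni).
So E°(I₂/I⁻) = E°cell + E°(Ni²⁺/Ni) = +0.790 + (-0.25) = +0.54 V.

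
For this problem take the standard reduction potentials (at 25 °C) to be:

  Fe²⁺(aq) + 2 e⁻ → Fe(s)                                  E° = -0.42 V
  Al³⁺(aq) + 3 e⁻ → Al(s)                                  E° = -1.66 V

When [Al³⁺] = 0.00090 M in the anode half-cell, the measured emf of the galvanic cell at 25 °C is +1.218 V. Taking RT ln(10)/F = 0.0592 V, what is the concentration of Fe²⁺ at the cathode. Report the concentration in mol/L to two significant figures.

Fe²⁺/Fe is the cathode, Al³⁺/Al the anode: E°cell = +1.24 V, n = 6.
Overall reaction: 3 Fe²⁺(aq) + 2 Al(s) → 3 Fe(s) + 2 Al³⁺(aq); Q = [Al³⁺]^2/[Fe²⁺]^3.
From E = E° − (0.0592/n) log Q: log Q = (E° − E)·n/0.0592 = (+1.24 − (+1.218))·6/0.0592 = 2.2297.
So 3·log[Fe²⁺] = 2·log(0.0009) − log Q = -6.0915 − (2.2297) = -8.3212; log[Fe²⁺] = -8.3212 / 3 = -2.7737; [Fe²⁺] = 10^(-2.7737) ≈ 0.0017 M.

0.0017 M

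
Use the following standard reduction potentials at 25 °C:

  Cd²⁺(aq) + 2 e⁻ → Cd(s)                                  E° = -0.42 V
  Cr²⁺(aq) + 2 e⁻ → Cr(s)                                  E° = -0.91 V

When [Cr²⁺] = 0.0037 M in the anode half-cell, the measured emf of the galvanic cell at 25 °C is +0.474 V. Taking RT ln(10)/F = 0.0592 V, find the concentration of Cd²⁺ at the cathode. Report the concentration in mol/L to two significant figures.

Cd²⁺/Cd is the cathode, Cr²⁺/Cr the anode: E°cell = +0.49 V, n = 2.
Overall reaction: Cd²⁺(aq) + Cr(s) → Cd(s) + Cr²⁺(aq); Q = [Cr²⁺]^1/[Cd²⁺]^1.
From E = E° − (0.0592/n) log Q: log Q = (E° − E)·n/0.0592 = (+0.49 − (+0.474))·2/0.0592 = 0.5405.
So 1·log[Cd²⁺] = 1·log(0.0037) − log Q = -2.4318 − (0.5405) = -2.9723; [Cd²⁺] = 10^(-2.9723) ≈ 0.0011 M.

0.0011 M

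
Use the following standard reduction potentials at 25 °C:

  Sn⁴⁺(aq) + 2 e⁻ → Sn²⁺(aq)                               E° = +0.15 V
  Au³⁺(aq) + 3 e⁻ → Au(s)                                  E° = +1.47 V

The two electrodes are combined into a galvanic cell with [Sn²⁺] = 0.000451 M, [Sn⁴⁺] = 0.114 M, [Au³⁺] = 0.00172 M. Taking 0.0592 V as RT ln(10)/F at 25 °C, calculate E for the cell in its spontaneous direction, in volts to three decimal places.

Au³⁺/Au is the cathode (higher E°), Sn⁴⁺/Sn²⁺ the anode: E°cell = +1.47 − (+0.15) = +1.32 V, n = 6.
Overall: 2 Au³⁺(aq) + 3 Sn²⁺(aq) → 2 Au(s) + 3 Sn⁴⁺(aq)
Q = [Sn⁴⁺]^3 / ([Au³⁺]^2·[Sn²⁺]^3); log Q = 12.737.
E = E° − (0.0592/n) log Q = +1.32 − (0.0592/6)(12.737) = +1.194 V.

+1.194 V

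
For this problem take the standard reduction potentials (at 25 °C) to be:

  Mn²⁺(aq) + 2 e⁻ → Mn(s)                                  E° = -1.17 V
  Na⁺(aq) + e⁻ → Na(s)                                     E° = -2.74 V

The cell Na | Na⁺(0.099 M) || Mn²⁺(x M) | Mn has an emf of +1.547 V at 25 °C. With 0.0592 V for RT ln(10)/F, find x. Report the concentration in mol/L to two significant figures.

0.0016 M

Mn²⁺/Mn is the cathode, Na⁺/Na the anode: E°cell = +1.57 V, n = 2.
Overall reaction: Mn²⁺(aq) + 2 Na(s) → Mn(s) + 2 Na⁺(aq); Q = [Na⁺]^2/[Mn²⁺]^1.
From E = E° − (0.0592/n) log Q: log Q = (E° − E)·n/0.0592 = (+1.57 − (+1.547))·2/0.0592 = 0.7770.
So 1·log[Mn²⁺] = 2·log(0.099) − log Q = -2.0087 − (0.7770) = -2.7857; [Mn²⁺] = 10^(-2.7857) ≈ 0.0016 M.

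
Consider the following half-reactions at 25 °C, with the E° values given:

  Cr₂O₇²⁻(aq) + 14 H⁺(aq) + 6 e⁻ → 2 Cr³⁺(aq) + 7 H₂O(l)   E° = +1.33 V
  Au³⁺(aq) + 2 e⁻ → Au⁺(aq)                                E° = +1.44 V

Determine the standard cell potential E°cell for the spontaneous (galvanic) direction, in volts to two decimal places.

The Au³⁺/Au⁺ couple has the higher reduction potential, so it is the cathode; Cr₂O₇²⁻/Cr³⁺ is oxidised at the anode.
E°cell = E°(cathode) − E°(anode) = (+1.44) − (+1.33) = +0.11 V.
Since E°cell > 0, the reaction is spontaneous under standard conditions.

+0.11 V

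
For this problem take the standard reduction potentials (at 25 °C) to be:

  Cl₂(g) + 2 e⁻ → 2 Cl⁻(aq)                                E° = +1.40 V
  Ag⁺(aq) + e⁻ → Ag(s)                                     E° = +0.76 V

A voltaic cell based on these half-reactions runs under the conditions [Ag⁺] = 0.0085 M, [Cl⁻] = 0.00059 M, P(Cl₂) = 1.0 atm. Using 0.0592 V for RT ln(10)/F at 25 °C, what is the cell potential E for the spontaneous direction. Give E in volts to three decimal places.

Cl₂/Cl⁻ is the cathode (higher E°), Ag⁺/Ag the anode: E°cell = +1.40 − (+0.76) = +0.64 V, n = 2.
Overall: Cl₂(g) + 2 Ag(s) → 2 Cl⁻(aq) + 2 Ag⁺(aq)
Q = [Cl⁻]^2·[Ag⁺]^2 / (P(Cl₂)); log Q = -10.599.
E = E° − (0.0592/n) log Q = +0.64 − (0.0592/2)(-10.599) = +0.954 V.

+0.954 V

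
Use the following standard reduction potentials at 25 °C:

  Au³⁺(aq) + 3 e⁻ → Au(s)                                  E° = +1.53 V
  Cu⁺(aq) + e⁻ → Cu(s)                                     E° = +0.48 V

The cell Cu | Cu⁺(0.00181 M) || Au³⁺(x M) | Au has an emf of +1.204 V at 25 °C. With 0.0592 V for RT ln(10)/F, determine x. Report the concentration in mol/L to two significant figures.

Au³⁺/Au is the cathode, Cu⁺/Cu the anode: E°cell = +1.05 V, n = 3.
Overall reaction: Au³⁺(aq) + 3 Cu(s) → Au(s) + 3 Cu⁺(aq); Q = [Cu⁺]^3/[Au³⁺]^1.
From E = E° − (0.0592/n) log Q: log Q = (E° − E)·n/0.0592 = (+1.05 − (+1.204))·3/0.0592 = -7.8041.
So 1·log[Au³⁺] = 3·log(0.00181) − log Q = -8.2270 − (-7.8041) = -0.4229; [Au³⁺] = 10^(-0.4229) ≈ 0.38 M.

0.38 M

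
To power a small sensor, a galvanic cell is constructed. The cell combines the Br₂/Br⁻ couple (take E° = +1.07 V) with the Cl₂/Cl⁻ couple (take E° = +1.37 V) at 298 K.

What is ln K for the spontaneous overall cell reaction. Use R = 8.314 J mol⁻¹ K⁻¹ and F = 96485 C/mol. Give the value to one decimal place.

Cathode: Cl₂/Cl⁻; anode: Br₂/Br⁻. E°cell = (+1.37) − (+1.07) = +0.30 V, with n = 2.
ΔG° = −nFE° = −RT ln K, so ln K = nFE°/(RT) = (2)(96485)(+0.30) / ((8.314)(298)) = 23.366.

23.4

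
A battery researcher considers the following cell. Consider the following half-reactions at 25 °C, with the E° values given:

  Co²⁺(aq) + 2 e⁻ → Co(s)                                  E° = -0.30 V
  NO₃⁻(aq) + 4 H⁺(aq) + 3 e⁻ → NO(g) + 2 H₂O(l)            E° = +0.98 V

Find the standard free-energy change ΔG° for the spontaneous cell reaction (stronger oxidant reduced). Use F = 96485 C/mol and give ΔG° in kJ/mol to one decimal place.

-741.0 kJ/mol

NO₃⁻/NO (E° = +0.98 V) is the cathode; Co²⁺/Co (E° = -0.30 V) is the anode, so E°cell = +1.28 V.
Balancing electrons gives n = 6 (lcm of 3 and 2).
ΔG° = −nFE° = −(6)(96485)(+1.28) = -741,005 J = -741.0 kJ/mol.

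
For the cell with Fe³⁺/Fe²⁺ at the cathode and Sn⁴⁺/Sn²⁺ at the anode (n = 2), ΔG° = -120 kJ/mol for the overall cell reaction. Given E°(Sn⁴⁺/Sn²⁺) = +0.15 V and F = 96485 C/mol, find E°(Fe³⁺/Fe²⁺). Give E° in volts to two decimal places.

+0.77 V

E°cell = −ΔG°/(nF) = −(-120×10³)/((2)(96485)) = +0.622 V.
Since Fe³⁺/Fe²⁺ is the cathode and Sn⁴⁺/Sn²⁺ the anode, E°cell = E°(Fe³⁺/Fe²⁺) − E°(Sn⁴⁺/Sn²⁺).
So E°(Fe³⁺/Fe²⁺) = E°cell + E°(Sn⁴⁺/Sn²⁺) = +0.622 + (+0.15) = +0.77 V.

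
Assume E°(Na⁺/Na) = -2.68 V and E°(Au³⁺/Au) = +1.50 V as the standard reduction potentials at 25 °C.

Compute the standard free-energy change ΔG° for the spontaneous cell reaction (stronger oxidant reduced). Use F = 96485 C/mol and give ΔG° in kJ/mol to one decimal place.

Au³⁺/Au (E° = +1.50 V) is the cathode; Na⁺/Na (E° = -2.68 V) is the anode, so E°cell = +4.18 V.
Balancing electrons gives n = 3 (lcm of 3 and 1).
ΔG° = −nFE° = −(3)(96485)(+4.18) = -1,209,922 J = -1209.9 kJ/mol.

-1209.9 kJ/mol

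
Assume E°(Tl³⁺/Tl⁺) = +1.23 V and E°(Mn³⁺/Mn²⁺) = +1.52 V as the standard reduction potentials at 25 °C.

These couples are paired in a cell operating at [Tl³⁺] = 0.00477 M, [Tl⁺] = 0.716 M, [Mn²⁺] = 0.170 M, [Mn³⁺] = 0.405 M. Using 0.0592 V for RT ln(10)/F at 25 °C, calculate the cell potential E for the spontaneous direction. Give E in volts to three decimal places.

+0.377 V

Mn³⁺/Mn²⁺ is the cathode (higher E°), Tl³⁺/Tl⁺ the anode: E°cell = +1.52 − (+1.23) = +0.29 V, n = 2.
Overall: 2 Mn³⁺(aq) + Tl⁺(aq) → 2 Mn²⁺(aq) + Tl³⁺(aq)
Q = [Mn²⁺]^2·[Tl³⁺] / ([Mn³⁺]^2·[Tl⁺]); log Q = -2.930.
E = E° − (0.0592/n) log Q = +0.29 − (0.0592/2)(-2.930) = +0.377 V.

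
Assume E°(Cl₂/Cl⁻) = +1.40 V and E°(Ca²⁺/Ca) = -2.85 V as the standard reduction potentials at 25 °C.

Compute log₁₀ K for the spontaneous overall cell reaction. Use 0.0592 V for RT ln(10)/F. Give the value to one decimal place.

Cathode: Cl₂/Cl⁻; anode: Ca²⁺/Ca. E°cell = +4.25 V, n = 2.
log K = nE°cell / 0.0592 = (2)(+4.25) / 0.0592 = 143.6.

143.6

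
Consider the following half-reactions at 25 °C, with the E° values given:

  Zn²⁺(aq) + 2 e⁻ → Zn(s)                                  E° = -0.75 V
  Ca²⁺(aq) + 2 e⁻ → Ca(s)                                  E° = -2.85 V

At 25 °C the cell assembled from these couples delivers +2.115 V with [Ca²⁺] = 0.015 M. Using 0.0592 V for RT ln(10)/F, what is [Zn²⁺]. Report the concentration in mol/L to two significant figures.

Zn²⁺/Zn is the cathode, Ca²⁺/Ca the anode: E°cell = +2.10 V, n = 2.
Overall reaction: Zn²⁺(aq) + Ca(s) → Zn(s) + Ca²⁺(aq); Q = [Ca²⁺]^1/[Zn²⁺]^1.
From E = E° − (0.0592/n) log Q: log Q = (E° − E)·n/0.0592 = (+2.10 − (+2.115))·2/0.0592 = -0.5068.
So 1·log[Zn²⁺] = 1·log(0.015) − log Q = -1.8239 − (-0.5068) = -1.3171; [Zn²⁺] = 10^(-1.3171) ≈ 0.048 M.

0.048 M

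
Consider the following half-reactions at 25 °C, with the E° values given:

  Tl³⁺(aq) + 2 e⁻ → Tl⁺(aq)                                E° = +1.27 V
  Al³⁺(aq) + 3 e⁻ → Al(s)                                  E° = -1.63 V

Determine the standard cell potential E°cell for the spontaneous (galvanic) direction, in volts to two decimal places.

The Tl³⁺/Tl⁺ couple has the higher reduction potential, so it is the cathode; Al³⁺/Al is oxidised at the anode.
E°cell = E°(cathode) − E°(anode) = (+1.27) − (-1.63) = +2.90 V.

+2.90 V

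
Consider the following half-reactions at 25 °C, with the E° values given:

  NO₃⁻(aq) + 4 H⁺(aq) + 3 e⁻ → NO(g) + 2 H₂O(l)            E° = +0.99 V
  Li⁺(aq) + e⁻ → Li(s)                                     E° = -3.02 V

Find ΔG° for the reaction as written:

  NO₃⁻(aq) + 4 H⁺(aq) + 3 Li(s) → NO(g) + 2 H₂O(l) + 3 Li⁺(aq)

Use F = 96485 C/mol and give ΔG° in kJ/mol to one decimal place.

-1160.7 kJ/mol

As written, NO₃⁻/NO is reduced (cathode) and Li⁺/Li is oxidised (anode), so E°cell = (+0.99) − (-3.02) = +4.01 V.
Balancing electrons gives n = 3.
ΔG° = −nFE° = −(3)(96485)(+4.01) = -1,160,715 J = -1160.7 kJ/mol.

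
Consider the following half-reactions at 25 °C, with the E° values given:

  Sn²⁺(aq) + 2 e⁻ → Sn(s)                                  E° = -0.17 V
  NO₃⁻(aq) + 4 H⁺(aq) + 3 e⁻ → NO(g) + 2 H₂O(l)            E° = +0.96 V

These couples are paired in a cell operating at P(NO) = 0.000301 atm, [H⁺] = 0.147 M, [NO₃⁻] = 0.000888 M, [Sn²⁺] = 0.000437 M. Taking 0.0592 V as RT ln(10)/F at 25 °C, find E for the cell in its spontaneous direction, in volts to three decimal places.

NO₃⁻/NO is the cathode (higher E°), Sn²⁺/Sn the anode: E°cell = +0.96 − (-0.17) = +1.13 V, n = 6.
Overall: 2 NO₃⁻(aq) + 8 H⁺(aq) + 3 Sn(s) → 2 NO(g) + 4 H₂O(l) + 3 Sn²⁺(aq)
Q = P(NO)^2·[Sn²⁺]^3 / ([NO₃⁻]^2·[H⁺]^8); log Q = -4.357.
E = E° − (0.0592/n) log Q = +1.13 − (0.0592/6)(-4.357) = +1.173 V.

+1.173 V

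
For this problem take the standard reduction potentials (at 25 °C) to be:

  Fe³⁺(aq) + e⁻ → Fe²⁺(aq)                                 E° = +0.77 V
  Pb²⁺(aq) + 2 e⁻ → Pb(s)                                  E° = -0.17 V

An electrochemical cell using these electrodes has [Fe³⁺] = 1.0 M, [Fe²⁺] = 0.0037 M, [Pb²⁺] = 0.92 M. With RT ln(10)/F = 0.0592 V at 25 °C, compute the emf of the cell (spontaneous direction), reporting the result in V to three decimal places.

+1.085 V

Fe³⁺/Fe²⁺ is the cathode (higher E°), Pb²⁺/Pb the anode: E°cell = +0.77 − (-0.17) = +0.94 V, n = 2.
Overall: 2 Fe³⁺(aq) + Pb(s) → 2 Fe²⁺(aq) + Pb²⁺(aq)
Q = [Fe²⁺]^2·[Pb²⁺] / ([Fe³⁺]^2); log Q = -4.900.
E = E° − (0.0592/n) log Q = +0.94 − (0.0592/2)(-4.900) = +1.085 V.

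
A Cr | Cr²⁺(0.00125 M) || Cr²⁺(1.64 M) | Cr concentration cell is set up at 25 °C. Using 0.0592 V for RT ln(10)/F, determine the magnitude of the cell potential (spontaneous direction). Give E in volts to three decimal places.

+0.092 V

For a concentration cell E°cell = 0. The 1.64 M side is the cathode (reduction is favoured where [Cr²⁺] is higher).
With n = 2, E = −(0.0592/2) log([Cr²⁺]ₐₙ/[Cr²⁺]꜀ₐₜ) = −(0.0592/2) log(0.00125/1.64) = −(0.0592/2)(-3.118) = +0.092 V.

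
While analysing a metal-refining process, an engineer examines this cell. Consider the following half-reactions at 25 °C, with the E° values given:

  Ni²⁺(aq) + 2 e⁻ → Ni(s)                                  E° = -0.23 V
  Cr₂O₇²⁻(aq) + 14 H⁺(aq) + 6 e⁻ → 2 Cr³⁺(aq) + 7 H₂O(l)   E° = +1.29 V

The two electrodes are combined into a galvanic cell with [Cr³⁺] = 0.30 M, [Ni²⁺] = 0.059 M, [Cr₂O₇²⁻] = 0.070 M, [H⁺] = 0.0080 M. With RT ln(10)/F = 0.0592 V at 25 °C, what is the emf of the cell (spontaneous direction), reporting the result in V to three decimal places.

+1.266 V

Cr₂O₇²⁻/Cr³⁺ is the cathode (higher E°), Ni²⁺/Ni the anode: E°cell = +1.29 − (-0.23) = +1.52 V, n = 6.
Overall: Cr₂O₇²⁻(aq) + 14 H⁺(aq) + 3 Ni(s) → 2 Cr³⁺(aq) + 7 H₂O(l) + 3 Ni²⁺(aq)
Q = [Cr³⁺]^2·[Ni²⁺]^3 / ([Cr₂O₇²⁻]·[H⁺]^14); log Q = 25.778.
E = E° − (0.0592/n) log Q = +1.52 − (0.0592/6)(25.778) = +1.266 V.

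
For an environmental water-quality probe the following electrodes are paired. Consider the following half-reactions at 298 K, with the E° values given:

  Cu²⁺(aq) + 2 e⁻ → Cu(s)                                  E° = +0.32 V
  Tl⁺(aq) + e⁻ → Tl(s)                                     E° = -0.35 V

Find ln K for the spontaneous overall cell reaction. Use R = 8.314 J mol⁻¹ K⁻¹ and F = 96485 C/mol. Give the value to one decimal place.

Cathode: Cu²⁺/Cu; anode: Tl⁺/Tl. E°cell = (+0.32) − (-0.35) = +0.67 V, with n = 2.
ΔG° = −nFE° = −RT ln K, so ln K = nFE°/(RT) = (2)(96485)(+0.67) / ((8.314)(298)) = 52.184.

52.2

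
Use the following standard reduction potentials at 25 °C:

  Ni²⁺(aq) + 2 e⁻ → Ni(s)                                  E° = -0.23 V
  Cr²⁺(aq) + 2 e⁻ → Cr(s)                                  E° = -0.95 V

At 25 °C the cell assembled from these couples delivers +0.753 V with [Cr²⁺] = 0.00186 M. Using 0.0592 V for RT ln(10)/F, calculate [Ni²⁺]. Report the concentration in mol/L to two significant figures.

Ni²⁺/Ni is the cathode, Cr²⁺/Cr the anode: E°cell = +0.72 V, n = 2.
Overall reaction: Ni²⁺(aq) + Cr(s) → Ni(s) + Cr²⁺(aq); Q = [Cr²⁺]^1/[Ni²⁺]^1.
From E = E° − (0.0592/n) log Q: log Q = (E° − E)·n/0.0592 = (+0.72 − (+0.753))·2/0.0592 = -1.1149.
So 1·log[Ni²⁺] = 1·log(0.00186) − log Q = -2.7305 − (-1.1149) = -1.6156; [Ni²⁺] = 10^(-1.6156) ≈ 0.024 M.

0.024 M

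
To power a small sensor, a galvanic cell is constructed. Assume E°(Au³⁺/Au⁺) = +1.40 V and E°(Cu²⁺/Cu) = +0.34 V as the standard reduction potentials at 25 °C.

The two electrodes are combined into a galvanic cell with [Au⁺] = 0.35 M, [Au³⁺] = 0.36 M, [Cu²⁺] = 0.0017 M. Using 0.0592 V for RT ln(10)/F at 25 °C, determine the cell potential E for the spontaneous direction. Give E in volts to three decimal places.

+1.142 V

Au³⁺/Au⁺ is the cathode (higher E°), Cu²⁺/Cu the anode: E°cell = +1.40 − (+0.34) = +1.06 V, n = 2.
Overall: Au³⁺(aq) + Cu(s) → Au⁺(aq) + Cu²⁺(aq)
Q = [Au⁺]·[Cu²⁺] / ([Au³⁺]); log Q = -2.782.
E = E° − (0.0592/n) log Q = +1.06 − (0.0592/2)(-2.782) = +1.142 V.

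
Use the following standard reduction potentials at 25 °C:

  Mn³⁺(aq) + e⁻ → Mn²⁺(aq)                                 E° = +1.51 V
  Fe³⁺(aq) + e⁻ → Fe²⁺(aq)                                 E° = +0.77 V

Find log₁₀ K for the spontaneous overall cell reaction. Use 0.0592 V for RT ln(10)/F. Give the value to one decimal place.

12.5

Cathode: Mn³⁺/Mn²⁺; anode: Fe³⁺/Fe²⁺. E°cell = +0.74 V, n = 1.
log K = nE°cell / 0.0592 = (1)(+0.74) / 0.0592 = 12.5.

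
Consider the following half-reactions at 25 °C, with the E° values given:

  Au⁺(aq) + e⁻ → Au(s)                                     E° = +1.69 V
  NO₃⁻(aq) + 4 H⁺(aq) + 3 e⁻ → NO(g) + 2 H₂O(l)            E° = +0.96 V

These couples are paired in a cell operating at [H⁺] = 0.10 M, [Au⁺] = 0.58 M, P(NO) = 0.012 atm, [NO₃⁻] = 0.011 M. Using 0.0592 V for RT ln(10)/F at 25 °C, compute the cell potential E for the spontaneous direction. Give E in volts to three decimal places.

Au⁺/Au is the cathode (higher E°), NO₃⁻/NO the anode: E°cell = +1.69 − (+0.96) = +0.73 V, n = 3.
Overall: 3 Au⁺(aq) + NO(g) + 2 H₂O(l) → 3 Au(s) + NO₃⁻(aq) + 4 H⁺(aq)
Q = [NO₃⁻]·[H⁺]^4 / ([Au⁺]^3·P(NO)); log Q = -3.328.
E = E° − (0.0592/n) log Q = +0.73 − (0.0592/3)(-3.328) = +0.796 V.

+0.796 V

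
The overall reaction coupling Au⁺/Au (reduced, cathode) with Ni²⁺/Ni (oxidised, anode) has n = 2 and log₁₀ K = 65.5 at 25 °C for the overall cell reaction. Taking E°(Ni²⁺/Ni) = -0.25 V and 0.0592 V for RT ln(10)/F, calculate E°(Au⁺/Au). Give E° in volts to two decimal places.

+1.69 V

E°cell = (0.0592/n)·log K = (0.0592/2)(65.5) = +1.939 V.
Since Au⁺/Au is the cathode and Ni²⁺/Ni the anode, E°cell = E°(Au⁺/Au) − E°(Ni²⁺/Ni).
So E°(Au⁺/Au) = E°cell + E°(Ni²⁺/Ni) = +1.939 + (-0.25) = +1.69 V.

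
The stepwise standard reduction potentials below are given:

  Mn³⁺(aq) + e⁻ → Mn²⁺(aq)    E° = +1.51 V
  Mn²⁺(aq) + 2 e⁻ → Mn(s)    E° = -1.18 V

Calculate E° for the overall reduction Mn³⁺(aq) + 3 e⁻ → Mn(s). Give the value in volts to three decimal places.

-0.283 V

Since ΔG° = −nFE° is additive over sequential reductions, n₃E°₃ = n₁E°₁ + n₂E°₂.
E°₃ = (1×+1.51 + 2×-1.18) / 3 = (-0.850) / 3 = -0.283 V.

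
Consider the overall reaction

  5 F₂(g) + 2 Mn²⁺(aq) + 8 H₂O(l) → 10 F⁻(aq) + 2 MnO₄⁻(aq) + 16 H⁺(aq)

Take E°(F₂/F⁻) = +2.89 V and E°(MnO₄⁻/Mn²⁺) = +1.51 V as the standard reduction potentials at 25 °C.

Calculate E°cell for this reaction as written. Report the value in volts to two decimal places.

+1.38 V

The F₂/F⁻ couple has the higher reduction potential, so it is the cathode; MnO₄⁻/Mn²⁺ is oxidised at the anode.
E°cell = E°(cathode) − E°(anode) = (+2.89) − (+1.51) = +1.38 V.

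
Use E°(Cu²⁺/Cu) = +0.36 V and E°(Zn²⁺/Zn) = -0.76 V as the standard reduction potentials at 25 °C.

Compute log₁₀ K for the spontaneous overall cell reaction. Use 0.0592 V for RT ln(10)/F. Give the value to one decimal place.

37.8

Cathode: Cu²⁺/Cu; anode: Zn²⁺/Zn. E°cell = +1.12 V, n = 2.
log K = nE°cell / 0.0592 = (2)(+1.12) / 0.0592 = 37.8.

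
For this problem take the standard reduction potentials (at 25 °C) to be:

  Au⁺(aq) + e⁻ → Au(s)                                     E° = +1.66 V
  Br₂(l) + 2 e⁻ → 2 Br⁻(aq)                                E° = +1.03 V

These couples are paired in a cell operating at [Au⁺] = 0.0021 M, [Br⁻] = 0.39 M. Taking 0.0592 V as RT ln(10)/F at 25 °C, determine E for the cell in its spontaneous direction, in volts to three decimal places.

Au⁺/Au is the cathode (higher E°), Br₂/Br⁻ the anode: E°cell = +1.66 − (+1.03) = +0.63 V, n = 2.
Overall: 2 Au⁺(aq) + 2 Br⁻(aq) → 2 Au(s) + Br₂(l)
Q = 1 / ([Au⁺]^2·[Br⁻]^2); log Q = 6.173.
E = E° − (0.0592/n) log Q = +0.63 − (0.0592/2)(6.173) = +0.447 V.

+0.447 V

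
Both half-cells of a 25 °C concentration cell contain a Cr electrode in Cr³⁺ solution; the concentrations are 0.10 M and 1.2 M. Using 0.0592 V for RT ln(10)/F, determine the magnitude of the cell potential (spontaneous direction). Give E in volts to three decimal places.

For a concentration cell E°cell = 0. The 1.2 M side is the cathode (reduction is favoured where [Cr³⁺] is higher).
With n = 3, E = −(0.0592/3) log([Cr³⁺]ₐₙ/[Cr³⁺]꜀ₐₜ) = −(0.0592/3) log(0.1/1.2) = −(0.0592/3)(-1.079) = +0.021 V.

+0.021 V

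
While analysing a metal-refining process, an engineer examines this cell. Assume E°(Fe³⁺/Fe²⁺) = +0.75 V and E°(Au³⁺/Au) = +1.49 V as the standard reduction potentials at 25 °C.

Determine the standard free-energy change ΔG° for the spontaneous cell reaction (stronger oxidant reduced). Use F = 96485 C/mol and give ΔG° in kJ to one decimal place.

-214.2 kJ

Au³⁺/Au (E° = +1.49 V) is the cathode; Fe³⁺/Fe²⁺ (E° = +0.75 V) is the anode, so E°cell = +0.74 V.
Balancing electrons gives n = 3 (lcm of 3 and 1).
ΔG° = −nFE° = −(3)(96485)(+0.74) = -214,197 J = -214.2 kJ.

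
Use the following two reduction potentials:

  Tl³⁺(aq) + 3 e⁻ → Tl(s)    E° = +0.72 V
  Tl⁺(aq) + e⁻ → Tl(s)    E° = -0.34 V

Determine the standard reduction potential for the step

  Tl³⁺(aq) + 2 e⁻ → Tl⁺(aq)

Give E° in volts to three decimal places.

Sequential free energies add, so n₃E°₃ = n₁E°₁ + n₂E°₂.
With n₃ = 3, and the known step contributing 1×(-0.34) V, the unknown satisfies 2·E° = 3×(+0.72) − 1×(-0.34) = +2.500.
E° = +2.500 / 2 = +1.250 V.

+1.250 V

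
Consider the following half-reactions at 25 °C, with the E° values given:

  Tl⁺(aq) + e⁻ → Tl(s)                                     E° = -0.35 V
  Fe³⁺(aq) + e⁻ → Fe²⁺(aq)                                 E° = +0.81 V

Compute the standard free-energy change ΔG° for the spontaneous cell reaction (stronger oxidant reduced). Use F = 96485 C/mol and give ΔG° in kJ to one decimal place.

Fe³⁺/Fe²⁺ (E° = +0.81 V) is the cathode; Tl⁺/Tl (E° = -0.35 V) is the anode, so E°cell = +1.16 V.
Balancing electrons gives n = 1 (lcm of 1 and 1).
ΔG° = −nFE° = −(1)(96485)(+1.16) = -111,923 J = -111.9 kJ.

-111.9 kJ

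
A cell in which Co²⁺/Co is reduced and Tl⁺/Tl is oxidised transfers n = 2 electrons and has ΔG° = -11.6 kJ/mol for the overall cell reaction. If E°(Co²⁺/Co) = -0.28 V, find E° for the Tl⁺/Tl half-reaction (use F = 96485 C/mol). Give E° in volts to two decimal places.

E°cell = −ΔG°/(nF) = −(-11.6×10³)/((2)(96485)) = +0.060 V.
Since Co²⁺/Co is the cathode and Tl⁺/Tl the anode, E°cell = E°(Co²⁺/Co) − E°(Tl⁺/Tl).
So E°(Tl⁺/Tl) = E°(Co²⁺/Co) − E°cell = (-0.28) − (+0.060) = -0.34 V.

-0.34 V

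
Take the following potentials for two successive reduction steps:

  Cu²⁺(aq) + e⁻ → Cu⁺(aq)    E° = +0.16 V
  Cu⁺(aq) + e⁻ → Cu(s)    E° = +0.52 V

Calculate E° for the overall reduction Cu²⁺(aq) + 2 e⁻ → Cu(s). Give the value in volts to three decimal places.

+0.340 V

Standard free energies of sequential steps add: ΔG°₃ = ΔG°₁ + ΔG°₂, so n₃E°₃ = n₁E°₁ + n₂E°₂.
E°₃ = (1×+0.16 + 1×+0.52) / 2 = (+0.680) / 2 = +0.340 V.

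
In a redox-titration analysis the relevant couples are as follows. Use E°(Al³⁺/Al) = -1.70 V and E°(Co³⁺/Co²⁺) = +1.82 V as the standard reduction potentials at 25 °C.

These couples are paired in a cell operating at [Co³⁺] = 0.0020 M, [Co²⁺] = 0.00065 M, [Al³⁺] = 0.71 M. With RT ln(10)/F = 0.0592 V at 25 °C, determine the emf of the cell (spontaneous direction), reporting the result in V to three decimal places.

Co³⁺/Co²⁺ is the cathode (higher E°), Al³⁺/Al the anode: E°cell = +1.82 − (-1.70) = +3.52 V, n = 3.
Overall: 3 Co³⁺(aq) + Al(s) → 3 Co²⁺(aq) + Al³⁺(aq)
Q = [Co²⁺]^3·[Al³⁺] / ([Co³⁺]^3); log Q = -1.613.
E = E° − (0.0592/n) log Q = +3.52 − (0.0592/3)(-1.613) = +3.552 V.

+3.552 V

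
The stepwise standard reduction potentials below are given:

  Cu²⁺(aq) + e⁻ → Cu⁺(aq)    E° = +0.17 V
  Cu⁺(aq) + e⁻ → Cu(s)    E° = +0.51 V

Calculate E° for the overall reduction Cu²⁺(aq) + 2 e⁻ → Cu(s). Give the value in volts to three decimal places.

Standard free energies of sequential steps add: ΔG°₃ = ΔG°₁ + ΔG°₂, so n₃E°₃ = n₁E°₁ + n₂E°₂.
E°₃ = (1×+0.17 + 1×+0.51) / 2 = (+0.680) / 2 = +0.340 V.

+0.340 V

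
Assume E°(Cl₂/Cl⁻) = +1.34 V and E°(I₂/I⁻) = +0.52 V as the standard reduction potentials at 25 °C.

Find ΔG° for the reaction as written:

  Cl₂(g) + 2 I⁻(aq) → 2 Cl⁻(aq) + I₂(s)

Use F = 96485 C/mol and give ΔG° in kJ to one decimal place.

-158.2 kJ

As written, Cl₂/Cl⁻ is reduced (cathode) and I₂/I⁻ is oxidised (anode), so E°cell = (+1.34) − (+0.52) = +0.82 V.
Balancing electrons gives n = 2.
ΔG° = −nFE° = −(2)(96485)(+0.82) = -158,235 J = -158.2 kJ.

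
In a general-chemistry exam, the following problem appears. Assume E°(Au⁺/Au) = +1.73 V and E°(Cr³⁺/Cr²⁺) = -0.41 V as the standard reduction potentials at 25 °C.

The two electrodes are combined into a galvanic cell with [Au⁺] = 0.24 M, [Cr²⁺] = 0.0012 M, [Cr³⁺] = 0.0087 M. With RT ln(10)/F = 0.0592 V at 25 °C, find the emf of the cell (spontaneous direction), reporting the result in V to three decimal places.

+2.052 V

Au⁺/Au is the cathode (higher E°), Cr³⁺/Cr²⁺ the anode: E°cell = +1.73 − (-0.41) = +2.14 V, n = 1.
Overall: Au⁺(aq) + Cr²⁺(aq) → Au(s) + Cr³⁺(aq)
Q = [Cr³⁺] / ([Au⁺]·[Cr²⁺]); log Q = 1.480.
E = E° − (0.0592/n) log Q = +2.14 − (0.0592/1)(1.480) = +2.052 V.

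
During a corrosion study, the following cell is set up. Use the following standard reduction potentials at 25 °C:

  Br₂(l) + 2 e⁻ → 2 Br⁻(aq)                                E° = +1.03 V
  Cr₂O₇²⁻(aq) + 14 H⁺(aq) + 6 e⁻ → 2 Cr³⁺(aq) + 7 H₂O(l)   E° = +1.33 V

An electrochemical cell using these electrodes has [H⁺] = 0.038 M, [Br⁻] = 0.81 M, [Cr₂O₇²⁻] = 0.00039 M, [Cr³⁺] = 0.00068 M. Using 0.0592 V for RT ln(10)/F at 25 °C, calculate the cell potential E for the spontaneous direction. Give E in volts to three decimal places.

Cr₂O₇²⁻/Cr³⁺ is the cathode (higher E°), Br₂/Br⁻ the anode: E°cell = +1.33 − (+1.03) = +0.30 V, n = 6.
Overall: Cr₂O₇²⁻(aq) + 14 H⁺(aq) + 6 Br⁻(aq) → 2 Cr³⁺(aq) + 7 H₂O(l) + 3 Br₂(l)
Q = [Cr³⁺]^2 / ([Cr₂O₇²⁻]·[H⁺]^14·[Br⁻]^6); log Q = 17.506.
E = E° − (0.0592/n) log Q = +0.30 − (0.0592/6)(17.506) = +0.127 V.

+0.127 V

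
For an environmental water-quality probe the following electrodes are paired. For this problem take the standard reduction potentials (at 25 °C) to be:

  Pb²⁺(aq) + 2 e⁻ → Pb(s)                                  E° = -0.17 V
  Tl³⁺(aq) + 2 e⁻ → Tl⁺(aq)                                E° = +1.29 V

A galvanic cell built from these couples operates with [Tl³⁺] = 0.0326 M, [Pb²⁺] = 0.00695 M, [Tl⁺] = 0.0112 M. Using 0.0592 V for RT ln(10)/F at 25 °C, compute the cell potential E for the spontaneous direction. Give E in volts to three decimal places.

+1.538 V

Tl³⁺/Tl⁺ is the cathode (higher E°), Pb²⁺/Pb the anode: E°cell = +1.29 − (-0.17) = +1.46 V, n = 2.
Overall: Tl³⁺(aq) + Pb(s) → Tl⁺(aq) + Pb²⁺(aq)
Q = [Tl⁺]·[Pb²⁺] / ([Tl³⁺]); log Q = -2.622.
E = E° − (0.0592/n) log Q = +1.46 − (0.0592/2)(-2.622) = +1.538 V.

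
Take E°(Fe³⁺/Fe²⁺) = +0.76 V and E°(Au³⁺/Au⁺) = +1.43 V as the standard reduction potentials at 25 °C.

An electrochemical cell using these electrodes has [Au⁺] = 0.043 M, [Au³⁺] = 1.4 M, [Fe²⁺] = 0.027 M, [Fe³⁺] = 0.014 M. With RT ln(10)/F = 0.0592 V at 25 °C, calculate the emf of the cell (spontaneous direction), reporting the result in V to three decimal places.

Au³⁺/Au⁺ is the cathode (higher E°), Fe³⁺/Fe²⁺ the anode: E°cell = +1.43 − (+0.76) = +0.67 V, n = 2.
Overall: Au³⁺(aq) + 2 Fe²⁺(aq) → Au⁺(aq) + 2 Fe³⁺(aq)
Q = [Au⁺]·[Fe³⁺]^2 / ([Au³⁺]·[Fe²⁺]^2); log Q = -2.083.
E = E° − (0.0592/n) log Q = +0.67 − (0.0592/2)(-2.083) = +0.732 V.

+0.732 V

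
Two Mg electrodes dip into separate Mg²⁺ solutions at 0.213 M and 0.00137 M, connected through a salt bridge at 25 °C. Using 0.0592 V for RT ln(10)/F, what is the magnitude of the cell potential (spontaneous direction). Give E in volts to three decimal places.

+0.065 V

For a concentration cell E°cell = 0. The 0.213 M side is the cathode (reduction is favoured where [Mg²⁺] is higher).
With n = 2, E = −(0.0592/2) log([Mg²⁺]ₐₙ/[Mg²⁺]꜀ₐₜ) = −(0.0592/2) log(0.00137/0.213) = −(0.0592/2)(-2.192) = +0.065 V.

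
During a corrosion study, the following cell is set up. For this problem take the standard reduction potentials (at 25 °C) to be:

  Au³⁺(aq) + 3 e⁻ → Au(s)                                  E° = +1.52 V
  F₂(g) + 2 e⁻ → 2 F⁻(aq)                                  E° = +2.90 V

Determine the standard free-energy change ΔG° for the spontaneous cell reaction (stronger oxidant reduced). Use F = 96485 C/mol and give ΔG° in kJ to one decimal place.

F₂/F⁻ (E° = +2.90 V) is the cathode; Au³⁺/Au (E° = +1.52 V) is the anode, so E°cell = +1.38 V.
Balancing electrons gives n = 6 (lcm of 2 and 3).
ΔG° = −nFE° = −(6)(96485)(+1.38) = -798,896 J = -798.9 kJ.

-798.9 kJ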